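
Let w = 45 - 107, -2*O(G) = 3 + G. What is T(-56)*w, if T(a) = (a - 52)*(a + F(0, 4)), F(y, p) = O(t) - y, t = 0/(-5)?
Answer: -385020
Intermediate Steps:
t = 0 (t = 0*(-1/5) = 0)
O(G) = -3/2 - G/2 (O(G) = -(3 + G)/2 = -3/2 - G/2)
F(y, p) = -3/2 - y (F(y, p) = (-3/2 - 1/2*0) - y = (-3/2 + 0) - y = -3/2 - y)
T(a) = (-52 + a)*(-3/2 + a) (T(a) = (a - 52)*(a + (-3/2 - 1*0)) = (-52 + a)*(a + (-3/2 + 0)) = (-52 + a)*(a - 3/2) = (-52 + a)*(-3/2 + a))
w = -62
T(-56)*w = (78 + (-56)**2 - 107/2*(-56))*(-62) = (78 + 3136 + 2996)*(-62) = 6210*(-62) = -385020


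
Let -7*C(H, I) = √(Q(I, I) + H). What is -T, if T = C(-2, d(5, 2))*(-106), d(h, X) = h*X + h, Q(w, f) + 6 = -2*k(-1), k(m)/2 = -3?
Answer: -212/7 ≈ -30.286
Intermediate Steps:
k(m) = -6 (k(m) = 2*(-3) = -6)
Q(w, f) = 6 (Q(w, f) = -6 - 2*(-6) = -6 + 12 = 6)
d(h, X) = h + X*h (d(h, X) = X*h + h = h + X*h)
C(H, I) = -√(6 + H)/7
T = 212/7 (T = -√(6 - 2)/7*(-106) = -√4/7*(-106) = -⅐*2*(-106) = -2/7*(-106) = 212/7 ≈ 30.286)
-T = -1*212/7 = -212/7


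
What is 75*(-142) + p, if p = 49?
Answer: -10601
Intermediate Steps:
75*(-142) + p = 75*(-142) + 49 = -10650 + 49 = -10601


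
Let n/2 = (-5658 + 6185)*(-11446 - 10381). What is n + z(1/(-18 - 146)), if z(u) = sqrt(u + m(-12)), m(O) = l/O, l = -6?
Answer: -23005658 + 9*sqrt(41)/82 ≈ -2.3006e+7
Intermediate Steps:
n = -23005658 (n = 2*((-5658 + 6185)*(-11446 - 10381)) = 2*(527*(-21827)) = 2*(-11502829) = -23005658)
m(O) = -6/O
z(u) = sqrt(1/2 + u) (z(u) = sqrt(u - 6/(-12)) = sqrt(u - 6*(-1/12)) = sqrt(u + 1/2) = sqrt(1/2 + u))
n + z(1/(-18 - 146)) = -23005658 + sqrt(2 + 4/(-18 - 146))/2 = -23005658 + sqrt(2 + 4/(-164))/2 = -23005658 + sqrt(2 + 4*(-1/164))/2 = -23005658 + sqrt(2 - 1/41)/2 = -23005658 + sqrt(81/41)/2 = -23005658 + (9*sqrt(41)/41)/2 = -23005658 + 9*sqrt(41)/82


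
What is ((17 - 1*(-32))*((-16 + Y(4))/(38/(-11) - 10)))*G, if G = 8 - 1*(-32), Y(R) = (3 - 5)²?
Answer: 64680/37 ≈ 1748.1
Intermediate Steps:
Y(R) = 4 (Y(R) = (-2)² = 4)
G = 40 (G = 8 + 32 = 40)
((17 - 1*(-32))*((-16 + Y(4))/(38/(-11) - 10)))*G = ((17 - 1*(-32))*((-16 + 4)/(38/(-11) - 10)))*40 = ((17 + 32)*(-12/(38*(-1/11) - 10)))*40 = (49*(-12/(-38/11 - 10)))*40 = (49*(-12/(-148/11)))*40 = (49*(-12*(-11/148)))*40 = (49*(33/37))*40 = (1617/37)*40 = 64680/37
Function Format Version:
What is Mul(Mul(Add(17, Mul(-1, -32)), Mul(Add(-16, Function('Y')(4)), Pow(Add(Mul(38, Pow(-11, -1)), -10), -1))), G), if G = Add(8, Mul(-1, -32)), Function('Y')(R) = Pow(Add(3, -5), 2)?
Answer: Rational(64680, 37) ≈ 1748.1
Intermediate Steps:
Function('Y')(R) = 4 (Function('Y')(R) = Pow(-2, 2) = 4)
G = 40 (G = Add(8, 32) = 40)
Mul(Mul(Add(17, Mul(-1, -32)), Mul(Add(-16, Function('Y')(4)), Pow(Add(Mul(38, Pow(-11, -1)), -10), -1))), G) = Mul(Mul(Add(17, Mul(-1, -32)), Mul(Add(-16, 4), Pow(Add(Mul(38, Pow(-11, -1)), -10), -1))), 40) = Mul(Mul(Add(17, 32), Mul(-12, Pow(Add(Mul(38, Rational(-1, 11)), -10), -1))), 40) = Mul(Mul(49, Mul(-12, Pow(Add(Rational(-38, 11), -10), -1))), 40) = Mul(Mul(49, Mul(-12, Pow(Rational(-148, 11), -1))), 40) = Mul(Mul(49, Mul(-12, Rational(-11, 148))), 40) = Mul(Mul(49, Rational(33, 37)), 40) = Mul(Rational(1617, 37), 40) = Rational(64680, 37)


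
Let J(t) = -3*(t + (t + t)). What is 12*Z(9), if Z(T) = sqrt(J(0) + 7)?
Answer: 12*sqrt(7) ≈ 31.749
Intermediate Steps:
J(t) = -9*t (J(t) = -3*(t + 2*t) = -9*t)
Z(T) = sqrt(7) (Z(T) = sqrt(-9*0 + 7) = sqrt(0 + 7) = sqrt(7))
12*Z(9) = 12*sqrt(7)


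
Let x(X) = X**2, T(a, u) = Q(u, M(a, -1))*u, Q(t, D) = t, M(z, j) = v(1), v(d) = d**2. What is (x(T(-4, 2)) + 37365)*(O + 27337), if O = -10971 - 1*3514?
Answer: 480420612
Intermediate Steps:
M(z, j) = 1 (M(z, j) = 1**2 = 1)
O = -14485 (O = -10971 - 3514 = -14485)
T(a, u) = u**2 (T(a, u) = u*u = u**2)
(x(T(-4, 2)) + 37365)*(O + 27337) = ((2**2)**2 + 37365)*(-14485 + 27337) = (4**2 + 37365)*12852 = (16 + 37365)*12852 = 37381*12852 = 480420612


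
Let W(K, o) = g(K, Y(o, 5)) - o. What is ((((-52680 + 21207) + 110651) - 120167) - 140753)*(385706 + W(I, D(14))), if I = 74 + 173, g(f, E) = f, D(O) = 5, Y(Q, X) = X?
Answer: -70142961416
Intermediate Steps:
I = 247
W(K, o) = K - o
((((-52680 + 21207) + 110651) - 120167) - 140753)*(385706 + W(I, D(14))) = ((((-52680 + 21207) + 110651) - 120167) - 140753)*(385706 + (247 - 1*5)) = (((-31473 + 110651) - 120167) - 140753)*(385706 + (247 - 5)) = ((79178 - 120167) - 140753)*(385706 + 242) = (-40989 - 140753)*385948 = -181742*385948 = -70142961416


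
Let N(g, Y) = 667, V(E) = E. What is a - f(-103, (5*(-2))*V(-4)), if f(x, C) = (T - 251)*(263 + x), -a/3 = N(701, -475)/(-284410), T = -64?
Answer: 14334266001/284410 ≈ 50400.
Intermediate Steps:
a = 2001/284410 (a = -2001/(-284410) = -2001*(-1)/284410 = -3*(-667/284410) = 2001/284410 ≈ 0.0070356)
f(x, C) = -82845 - 315*x (f(x, C) = (-64 - 251)*(263 + x) = -315*(263 + x) = -82845 - 315*x)
a - f(-103, (5*(-2))*V(-4)) = 2001/284410 - (-82845 - 315*(-103)) = 2001/284410 - (-82845 + 32445) = 2001/284410 - 1*(-50400) = 2001/284410 + 50400 = 14334266001/284410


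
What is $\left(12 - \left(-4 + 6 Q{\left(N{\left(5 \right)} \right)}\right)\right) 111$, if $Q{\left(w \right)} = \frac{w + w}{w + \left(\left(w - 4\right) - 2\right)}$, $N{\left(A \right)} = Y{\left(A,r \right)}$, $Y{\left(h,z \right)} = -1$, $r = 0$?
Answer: $\frac{3219}{2} \approx 1609.5$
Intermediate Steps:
$N{\left(A \right)} = -1$
$Q{\left(w \right)} = \frac{2 w}{-6 + 2 w}$ ($Q{\left(w \right)} = \frac{2 w}{w + \left(\left(-4 + w\right) - 2\right)} = \frac{2 w}{w + \left(-6 + w\right)} = \frac{2 w}{-6 + 2 w}$)
$\left(12 - \left(-4 + 6 Q{\left(N{\left(5 \right)} \right)}\right)\right) 111 = \left(12 + \left(- 6 \left(- \frac{1}{-3 - 1}\right) + 4\right)\right) 111 = \left(12 + \left(- 6 \left(- \frac{1}{-4}\right) + 4\right)\right) 111 = \left(12 + \left(- 6 \left(\left(-1\right) \left(- \frac{1}{4}\right)\right) + 4\right)\right) 111 = \left(12 + \left(\left(-6\right) \frac{1}{4} + 4\right)\right) 111 = \left(12 + \left(- \frac{3}{2} + 4\right)\right) 111 = \left(12 + \frac{5}{2}\right) 111 = \frac{29}{2} \cdot 111 = \frac{3219}{2}$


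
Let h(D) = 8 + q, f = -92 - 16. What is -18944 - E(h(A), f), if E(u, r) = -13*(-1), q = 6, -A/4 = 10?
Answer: -18957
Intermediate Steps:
A = -40 (A = -4*10 = -40)
f = -108
h(D) = 14 (h(D) = 8 + 6 = 14)
E(u, r) = 13
-18944 - E(h(A), f) = -18944 - 1*13 = -18944 - 13 = -18957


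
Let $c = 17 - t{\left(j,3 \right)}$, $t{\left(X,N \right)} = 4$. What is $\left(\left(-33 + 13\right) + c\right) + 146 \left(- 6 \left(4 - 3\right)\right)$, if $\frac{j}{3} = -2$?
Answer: $-883$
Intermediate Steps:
$j = -6$ ($j = 3 \left(-2\right) = -6$)
$c = 13$ ($c = 17 - 4 = 13$)
$\left(\left(-33 + 13\right) + c\right) + 146 \left(- 6 \left(4 - 3\right)\right) = \left(\left(-33 + 13\right) + 13\right) + 146 \left(- 6 \left(4 - 3\right)\right) = \left(-20 + 13\right) + 146 \left(\left(-6\right) 1\right) = -7 + 146 \left(-6\right) = -7 - 876 = -883$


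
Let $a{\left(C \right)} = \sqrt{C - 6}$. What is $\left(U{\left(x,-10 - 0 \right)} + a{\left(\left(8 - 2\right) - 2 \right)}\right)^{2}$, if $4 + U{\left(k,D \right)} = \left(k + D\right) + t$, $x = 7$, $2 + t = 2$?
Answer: $\left(7 - i \sqrt{2}\right)^{2} \approx 47.0 - 19.799 i$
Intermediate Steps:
$t = 0$ ($t = -2 + 2 = 0$)
$a{\left(C \right)} = \sqrt{-6 + C}$
$U{\left(k,D \right)} = -4 + D + k$ ($U{\left(k,D \right)} = -4 + \left(\left(k + D\right) + 0\right) = -4 + \left(\left(D + k\right) + 0\right) = -4 + \left(D + k\right) = -4 + D + k$)
$\left(U{\left(x,-10 - 0 \right)} + a{\left(\left(8 - 2\right) - 2 \right)}\right)^{2} = \left(\left(-4 - 10 + 7\right) + \sqrt{-6 + \left(\left(8 - 2\right) - 2\right)}\right)^{2} = \left(\left(-4 + \left(-10 + 0\right) + 7\right) + \sqrt{-6 + \left(6 - 2\right)}\right)^{2} = \left(\left(-4 - 10 + 7\right) + \sqrt{-6 + 4}\right)^{2} = \left(-7 + \sqrt{-2}\right)^{2} = \left(-7 + i \sqrt{2}\right)^{2}$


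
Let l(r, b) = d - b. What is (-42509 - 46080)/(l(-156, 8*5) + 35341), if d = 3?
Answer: -88589/35304 ≈ -2.5093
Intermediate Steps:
l(r, b) = 3 - b
(-42509 - 46080)/(l(-156, 8*5) + 35341) = (-42509 - 46080)/((3 - 8*5) + 35341) = -88589/((3 - 1*40) + 35341) = -88589/((3 - 40) + 35341) = -88589/(-37 + 35341) = -88589/35304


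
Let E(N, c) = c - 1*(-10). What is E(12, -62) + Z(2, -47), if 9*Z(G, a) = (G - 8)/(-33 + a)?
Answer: -6239/120 ≈ -51.992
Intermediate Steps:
E(N, c) = 10 + c (E(N, c) = c + 10 = 10 + c)
Z(G, a) = (-8 + G)/(9*(-33 + a)) (Z(G, a) = ((G - 8)/(-33 + a))/9 = ((-8 + G)/(-33 + a))/9 = (-8 + G)/(9*(-33 + a)))
E(12, -62) + Z(2, -47) = (10 - 62) + (-8 + 2)/(9*(-33 - 47)) = -52 + (⅑)*(-6)/(-80) = -52 + (⅑)*(-1/80)*(-6) = -52 + 1/120 = -6239/120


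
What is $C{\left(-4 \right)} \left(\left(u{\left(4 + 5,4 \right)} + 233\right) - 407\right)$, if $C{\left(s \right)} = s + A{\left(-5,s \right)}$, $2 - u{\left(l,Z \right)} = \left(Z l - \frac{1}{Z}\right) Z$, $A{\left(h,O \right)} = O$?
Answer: $2520$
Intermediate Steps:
$u{\left(l,Z \right)} = 2 - Z \left(- \frac{1}{Z} + Z l\right)$ ($u{\left(l,Z \right)} = 2 - \left(Z l - \frac{1}{Z}\right) Z = 2 - \left(- \frac{1}{Z} + Z l\right) Z = 2 - Z \left(- \frac{1}{Z} + Z l\right)$)
$C{\left(s \right)} = 2 s$ ($C{\left(s \right)} = s + s = 2 s$)
$C{\left(-4 \right)} \left(\left(u{\left(4 + 5,4 \right)} + 233\right) - 407\right) = 2 \left(-4\right) \left(\left(\left(3 - \left(4 + 5\right) 4^{2}\right) + 233\right) - 407\right) = - 8 \left(\left(\left(3 - 9 \cdot 16\right) + 233\right) - 407\right) = - 8 \left(\left(\left(3 - 144\right) + 233\right) - 407\right) = - 8 \left(\left(-141 + 233\right) - 407\right) = - 8 \left(92 - 407\right) = \left(-8\right) \left(-315\right) = 2520$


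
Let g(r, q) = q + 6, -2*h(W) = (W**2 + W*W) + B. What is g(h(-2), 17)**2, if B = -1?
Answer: 529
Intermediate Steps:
h(W) = 1/2 - W**2 (h(W) = -((W**2 + W*W) - 1)/2 = -((W**2 + W**2) - 1)/2 = -(2*W**2 - 1)/2 = -(-1 + 2*W**2)/2 = 1/2 - W**2)
g(r, q) = 6 + q
g(h(-2), 17)**2 = (6 + 17)**2 = 23**2 = 529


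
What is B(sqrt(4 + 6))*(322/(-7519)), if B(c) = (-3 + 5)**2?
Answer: -1288/7519 ≈ -0.17130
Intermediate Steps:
B(c) = 4 (B(c) = 2**2 = 4)
B(sqrt(4 + 6))*(322/(-7519)) = 4*(322/(-7519)) = 4*(322*(-1/7519)) = 4*(-322/7519) = -1288/7519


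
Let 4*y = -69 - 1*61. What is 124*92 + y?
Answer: 22751/2 ≈ 11376.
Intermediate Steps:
y = -65/2 (y = (-69 - 1*61)/4 = (-69 - 61)/4 = (1/4)*(-130) = -65/2 ≈ -32.500)
124*92 + y = 124*92 - 65/2 = 11408 - 65/2 = 22751/2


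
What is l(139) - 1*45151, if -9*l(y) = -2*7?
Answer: -406345/9 ≈ -45149.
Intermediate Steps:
l(y) = 14/9 (l(y) = -(-2)*7/9 = -⅑*(-14) = 14/9)
l(139) - 1*45151 = 14/9 - 1*45151 = 14/9 - 45151 = -406345/9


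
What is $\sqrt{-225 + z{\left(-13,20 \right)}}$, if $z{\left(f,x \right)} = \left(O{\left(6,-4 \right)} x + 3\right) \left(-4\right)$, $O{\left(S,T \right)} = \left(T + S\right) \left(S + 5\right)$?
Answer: $i \sqrt{1997} \approx 44.688 i$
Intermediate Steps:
$O{\left(S,T \right)} = \left(5 + S\right) \left(S + T\right)$ ($O{\left(S,T \right)} = \left(S + T\right) \left(5 + S\right) = \left(5 + S\right) \left(S + T\right)$)
$z{\left(f,x \right)} = -12 - 88 x$ ($z{\left(f,x \right)} = \left(\left(6^{2} + 5 \cdot 6 + 5 \left(-4\right) + 6 \left(-4\right)\right) x + 3\right) \left(-4\right) = \left(\left(36 + 30 - 20 - 24\right) x + 3\right) \left(-4\right) = \left(22 x + 3\right) \left(-4\right) = \left(3 + 22 x\right) \left(-4\right) = -12 - 88 x$)
$\sqrt{-225 + z{\left(-13,20 \right)}} = \sqrt{-225 - 1772} = \sqrt{-1997} = i \sqrt{1997}$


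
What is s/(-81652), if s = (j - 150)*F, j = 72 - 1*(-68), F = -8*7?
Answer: -140/20413 ≈ -0.0068584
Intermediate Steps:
F = -56
j = 140 (j = 72 + 68 = 140)
s = 560 (s = (140 - 150)*(-56) = -10*(-56) = 560)
s/(-81652) = 560/(-81652) = 560*(-1/81652) = -140/20413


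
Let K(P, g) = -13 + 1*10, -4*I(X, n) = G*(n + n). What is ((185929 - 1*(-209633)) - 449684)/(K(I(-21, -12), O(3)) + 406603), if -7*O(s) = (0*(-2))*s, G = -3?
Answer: -27061/203300 ≈ -0.13311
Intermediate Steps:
O(s) = 0 (O(s) = -0*(-2)*s/7 = -0*s = -1/7*0 = 0)
I(X, n) = 3*n/2 (I(X, n) = -(-3)*(n + n)/4 = -(-3)*2*n/4 = -(-3)*n/2 = 3*n/2)
K(P, g) = -3 (K(P, g) = -13 + 10 = -3)
((185929 - 1*(-209633)) - 449684)/(K(I(-21, -12), O(3)) + 406603) = ((185929 - 1*(-209633)) - 449684)/(-3 + 406603) = ((185929 + 209633) - 449684)/406600 = (395562 - 449684)*(1/406600) = -54122*1/406600 = -27061/203300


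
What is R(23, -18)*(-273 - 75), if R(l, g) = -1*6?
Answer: 2088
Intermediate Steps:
R(l, g) = -6
R(23, -18)*(-273 - 75) = -6*(-273 - 75) = -6*(-348) = 2088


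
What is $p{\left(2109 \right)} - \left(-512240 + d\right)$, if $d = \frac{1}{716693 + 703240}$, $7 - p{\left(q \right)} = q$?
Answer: $\frac{724361780753}{1419933} \approx 5.1014 \cdot 10^{5}$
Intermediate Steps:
$p{\left(q \right)} = 7 - q$
$d = \frac{1}{1419933} \approx 7.0426 \cdot 10^{-7}$
$p{\left(2109 \right)} - \left(-512240 + d\right) = \left(7 - 2109\right) + \left(512240 - \frac{1}{1419933}\right) = -2102 + \frac{727346479919}{1419933} = \frac{724361780753}{1419933}$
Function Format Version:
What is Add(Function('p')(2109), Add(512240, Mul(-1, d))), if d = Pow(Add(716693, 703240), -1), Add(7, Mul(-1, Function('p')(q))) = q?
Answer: Rational(724361780753, 1419933) ≈ 5.1014e+5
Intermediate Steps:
Function('p')(q) = Add(7, Mul(-1, q))
d = Rational(1, 1419933) (d = Pow(1419933, -1) = Rational(1, 1419933) ≈ 7.0426e-7)
Add(Function('p')(2109), Add(512240, Mul(-1, d))) = Add(Add(7, Mul(-1, 2109)), Add(512240, Mul(-1, Rational(1, 1419933)))) = Add(Add(7, -2109), Add(512240, Rational(-1, 1419933))) = Add(-2102, Rational(727346479919, 1419933)) = Rational(724361780753, 1419933)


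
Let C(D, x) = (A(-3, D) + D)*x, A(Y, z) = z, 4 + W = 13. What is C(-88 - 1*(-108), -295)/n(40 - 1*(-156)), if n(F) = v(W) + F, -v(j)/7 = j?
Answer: -11800/133 ≈ -88.722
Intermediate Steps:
W = 9 (W = -4 + 13 = 9)
v(j) = -7*j
C(D, x) = 2*D*x (C(D, x) = (D + D)*x = (2*D)*x = 2*D*x)
n(F) = -63 + F (n(F) = -7*9 + F = -63 + F)
C(-88 - 1*(-108), -295)/n(40 - 1*(-156)) = (2*(-88 - 1*(-108))*(-295))/(-63 + (40 - 1*(-156))) = (2*(-88 + 108)*(-295))/(-63 + (40 + 156)) = (2*20*(-295))/(-63 + 196) = -11800/133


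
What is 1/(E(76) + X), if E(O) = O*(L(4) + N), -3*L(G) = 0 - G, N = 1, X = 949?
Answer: 3/3379 ≈ 0.00088784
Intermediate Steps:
L(G) = G/3 (L(G) = -(0 - G)/3 = -(-1)*G/3 = G/3)
E(O) = 7*O/3 (E(O) = O*((⅓)*4 + 1) = O*(4/3 + 1) = O*(7/3) = 7*O/3)
1/(E(76) + X) = 1/((7/3)*76 + 949) = 1/(532/3 + 949) = 1/(3379/3) = 3/3379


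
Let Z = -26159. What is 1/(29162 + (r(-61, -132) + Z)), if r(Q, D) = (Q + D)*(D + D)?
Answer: 1/53955 ≈ 1.8534e-5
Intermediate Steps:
r(Q, D) = 2*D*(D + Q) (r(Q, D) = (D + Q)*(2*D) = 2*D*(D + Q))
1/(29162 + (r(-61, -132) + Z)) = 1/(29162 + (2*(-132)*(-132 - 61) - 26159)) = 1/(29162 + (2*(-132)*(-193) - 26159)) = 1/(29162 + (50952 - 26159)) = 1/(29162 + 24793) = 1/53955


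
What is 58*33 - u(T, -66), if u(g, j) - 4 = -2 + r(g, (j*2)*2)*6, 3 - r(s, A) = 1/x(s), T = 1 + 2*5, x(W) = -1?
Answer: 1888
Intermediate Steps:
T = 11 (T = 1 + 10 = 11)
r(s, A) = 4 (r(s, A) = 3 - 1/(-1) = 3 - (-1) = 3 - 1*(-1) = 3 + 1 = 4)
u(g, j) = 26 (u(g, j) = 4 + (-2 + 4*6) = 4 + (-2 + 24) = 4 + 22 = 26)
58*33 - u(T, -66) = 58*33 - 1*26 = 1914 - 26 = 1888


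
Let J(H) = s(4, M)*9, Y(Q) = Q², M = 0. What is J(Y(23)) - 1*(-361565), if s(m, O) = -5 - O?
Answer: 361520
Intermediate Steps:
J(H) = -45 (J(H) = (-5 - 1*0)*9 = (-5 + 0)*9 = -5*9 = -45)
J(Y(23)) - 1*(-361565) = -45 - 1*(-361565) = -45 + 361565 = 361520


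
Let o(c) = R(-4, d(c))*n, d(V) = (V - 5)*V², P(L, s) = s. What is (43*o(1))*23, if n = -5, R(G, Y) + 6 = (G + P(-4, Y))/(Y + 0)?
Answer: 19780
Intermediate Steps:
d(V) = V²*(-5 + V) (d(V) = (-5 + V)*V² = V²*(-5 + V))
R(G, Y) = -6 + (G + Y)/Y (R(G, Y) = -6 + (G + Y)/(Y + 0) = -6 + (G + Y)/Y)
o(c) = 25 + 20/(c²*(-5 + c)) (o(c) = (-5 - 4*1/(c²*(-5 + c)))*(-5) = (-5 - 4/(c²*(-5 + c)))*(-5) = 25 + 20/(c²*(-5 + c)))
(43*o(1))*23 = (43*(5*(4 + 5*1²*(-5 + 1))/(1²*(-5 + 1))))*23 = (43*(5*1*(4 + 5*1*(-4))/(-4)))*23 = (43*(5*1*(-¼)*(4 - 20)))*23 = (43*(5*1*(-¼)*(-16)))*23 = (43*20)*23 = 860*23 = 19780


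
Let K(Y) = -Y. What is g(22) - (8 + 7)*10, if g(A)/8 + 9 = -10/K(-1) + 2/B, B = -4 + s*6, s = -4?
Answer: -2118/7 ≈ -302.57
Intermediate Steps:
B = -28 (B = -4 - 4*6 = -4 - 24 = -28)
g(A) = -1068/7 (g(A) = -72 + 8*(-10/((-1*(-1))) + 2/(-28)) = -72 + 8*(-10/1 + 2*(-1/28)) = -72 + 8*(-10*1 - 1/14) = -72 + 8*(-10 - 1/14) = -72 + 8*(-141/14) = -72 - 564/7 = -1068/7)
g(22) - (8 + 7)*10 = -1068/7 - (8 + 7)*10 = -1068/7 - 15*10 = -1068/7 - 1*150 = -1068/7 - 150 = -2118/7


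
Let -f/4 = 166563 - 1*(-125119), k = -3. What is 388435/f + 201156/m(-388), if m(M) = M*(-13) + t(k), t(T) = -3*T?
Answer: 232731575513/5895476584 ≈ 39.476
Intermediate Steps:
m(M) = 9 - 13*M (m(M) = M*(-13) - 3*(-3) = -13*M + 9 = 9 - 13*M)
f = -1166728 (f = -4*(166563 - 1*(-125119)) = -4*(166563 + 125119) = -4*291682 = -1166728)
388435/f + 201156/m(-388) = 388435/(-1166728) + 201156/(9 - 13*(-388)) = 388435*(-1/1166728) + 201156/(9 + 5044) = -388435/1166728 + 201156/5053 = 232731575513/5895476584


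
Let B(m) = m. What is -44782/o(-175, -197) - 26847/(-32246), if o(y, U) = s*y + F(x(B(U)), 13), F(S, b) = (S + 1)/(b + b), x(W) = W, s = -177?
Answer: -7964540117/12981497942 ≈ -0.61353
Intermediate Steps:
F(S, b) = (1 + S)/(2*b) (F(S, b) = (1 + S)/((2*b)) = (1 + S)*(1/(2*b)) = (1 + S)/(2*b))
o(y, U) = 1/26 - 177*y + U/26 (o(y, U) = -177*y + (½)*(1 + U)/13 = -177*y + (½)*(1/13)*(1 + U) = -177*y + (1/26 + U/26) = 1/26 - 177*y + U/26)
-44782/o(-175, -197) - 26847/(-32246) = -44782/(1/26 - 177*(-175) + (1/26)*(-197)) - 26847/(-32246) = -44782/(1/26 + 30975 - 197/26) - 26847*(-1/32246) = -44782/402577/13 + 26847/32246 = -44782*13/402577 + 26847/32246 = -582166/402577 + 26847/32246 = -7964540117/12981497942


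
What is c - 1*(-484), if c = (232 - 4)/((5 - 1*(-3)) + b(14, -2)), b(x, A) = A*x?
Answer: 2363/5 ≈ 472.60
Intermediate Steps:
c = -57/5 (c = (232 - 4)/((5 - 1*(-3)) - 2*14) = 228/((5 + 3) - 28) = 228/(8 - 28) = 228/(-20) = 228*(-1/20) = -57/5 ≈ -11.400)
c - 1*(-484) = -57/5 - 1*(-484) = -57/5 + 484 = 2363/5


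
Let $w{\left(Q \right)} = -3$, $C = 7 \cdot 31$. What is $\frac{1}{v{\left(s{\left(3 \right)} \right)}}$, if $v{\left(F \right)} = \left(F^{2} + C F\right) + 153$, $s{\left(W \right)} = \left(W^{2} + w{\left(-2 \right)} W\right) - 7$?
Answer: $- \frac{1}{1317} \approx -0.0007593$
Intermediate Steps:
$C = 217$
$s{\left(W \right)} = -7 + W^{2} - 3 W$ ($s{\left(W \right)} = \left(W^{2} - 3 W\right) - 7 = -7 + W^{2} - 3 W$)
$v{\left(F \right)} = 153 + F^{2} + 217 F$ ($v{\left(F \right)} = \left(F^{2} + 217 F\right) + 153 = 153 + F^{2} + 217 F$)
$\frac{1}{v{\left(s{\left(3 \right)} \right)}} = \frac{1}{153 + \left(-7 + 3^{2} - 9\right)^{2} + 217 \left(-7 + 3^{2} - 9\right)} = \frac{1}{153 + \left(-7 + 9 - 9\right)^{2} + 217 \left(-7 + 9 - 9\right)} = \frac{1}{153 + \left(-7\right)^{2} + 217 \left(-7\right)} = \frac{1}{153 + 49 - 1519} = \frac{1}{-1317} = - \frac{1}{1317}$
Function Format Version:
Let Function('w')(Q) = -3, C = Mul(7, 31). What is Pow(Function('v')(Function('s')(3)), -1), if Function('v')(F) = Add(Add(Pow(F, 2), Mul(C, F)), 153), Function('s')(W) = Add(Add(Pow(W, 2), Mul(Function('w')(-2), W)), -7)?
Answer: Rational(-1, 1317) ≈ -0.00075930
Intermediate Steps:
C = 217
Function('s')(W) = Add(-7, Pow(W, 2), Mul(-3, W)) (Function('s')(W) = Add(Add(Pow(W, 2), Mul(-3, W)), -7) = Add(-7, Pow(W, 2), Mul(-3, W)))
Function('v')(F) = Add(153, Pow(F, 2), Mul(217, F)) (Function('v')(F) = Add(Add(Pow(F, 2), Mul(217, F)), 153) = Add(153, Pow(F, 2), Mul(217, F)))
Pow(Function('v')(Function('s')(3)), -1) = Pow(Add(153, Pow(Add(-7, Pow(3, 2), Mul(-3, 3)), 2), Mul(217, Add(-7, Pow(3, 2), Mul(-3, 3)))), -1) = Pow(Add(153, Pow(Add(-7, 9, -9), 2), Mul(217, Add(-7, 9, -9))), -1) = Pow(Add(153, Pow(-7, 2), Mul(217, -7)), -1) = Pow(Add(153, 49, -1519), -1) = Pow(-1317, -1) = Rational(-1, 1317)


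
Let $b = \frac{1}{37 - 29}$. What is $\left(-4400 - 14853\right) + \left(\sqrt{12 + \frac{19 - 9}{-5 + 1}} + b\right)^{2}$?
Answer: $- \frac{1231583}{64} + \frac{\sqrt{38}}{8} \approx -19243.0$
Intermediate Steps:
$b = \frac{1}{8} \approx 0.125$
$\left(-4400 - 14853\right) + \left(\sqrt{12 + \frac{19 - 9}{-5 + 1}} + b\right)^{2} = \left(-4400 - 14853\right) + \left(\sqrt{12 + \frac{19 - 9}{-5 + 1}} + \frac{1}{8}\right)^{2} = -19253 + \left(\sqrt{12 + \frac{10}{-4}} + \frac{1}{8}\right)^{2} = -19253 + \left(\sqrt{12 + 10 \left(- \frac{1}{4}\right)} + \frac{1}{8}\right)^{2} = -19253 + \left(\sqrt{12 - \frac{5}{2}} + \frac{1}{8}\right)^{2} = -19253 + \left(\sqrt{\frac{19}{2}} + \frac{1}{8}\right)^{2} = -19253 + \left(\frac{\sqrt{38}}{2} + \frac{1}{8}\right)^{2} = -19253 + \left(\frac{1}{8} + \frac{\sqrt{38}}{2}\right)^{2}$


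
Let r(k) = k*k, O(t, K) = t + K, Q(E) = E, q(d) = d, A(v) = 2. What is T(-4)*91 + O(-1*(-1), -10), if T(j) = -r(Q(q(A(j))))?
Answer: -373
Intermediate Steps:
O(t, K) = K + t
r(k) = k**2
T(j) = -4 (T(j) = -1*2**2 = -1*4 = -4)
T(-4)*91 + O(-1*(-1), -10) = -4*91 + (-10 - 1*(-1)) = -364 + (-10 + 1) = -364 - 9 = -373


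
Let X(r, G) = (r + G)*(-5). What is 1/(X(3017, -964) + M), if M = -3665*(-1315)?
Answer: 1/4809210 ≈ 2.0793e-7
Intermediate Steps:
X(r, G) = -5*G - 5*r (X(r, G) = (G + r)*(-5) = -5*G - 5*r)
M = 4819475
1/(X(3017, -964) + M) = 1/((-5*(-964) - 5*3017) + 4819475) = 1/((4820 - 15085) + 4819475) = 1/(-10265 + 4819475) = 1/4809210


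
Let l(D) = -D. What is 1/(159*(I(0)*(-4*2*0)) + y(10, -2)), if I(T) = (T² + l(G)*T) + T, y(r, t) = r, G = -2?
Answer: ⅒ ≈ 0.10000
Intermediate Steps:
I(T) = T² + 3*T (I(T) = (T² + (-1*(-2))*T) + T = (T² + 2*T) + T = T² + 3*T)
1/(159*(I(0)*(-4*2*0)) + y(10, -2)) = 1/(159*((0*(3 + 0))*(-4*2*0)) + 10) = 1/(159*((0*3)*(-8*0)) + 10) = 1/(159*(0*0) + 10) = 1/(159*0 + 10) = 1/(0 + 10) = 1/10 = ⅒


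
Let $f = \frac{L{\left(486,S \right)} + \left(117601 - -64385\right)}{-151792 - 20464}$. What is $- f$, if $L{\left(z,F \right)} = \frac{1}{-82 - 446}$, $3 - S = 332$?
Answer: $\frac{96088607}{90951168} \approx 1.0565$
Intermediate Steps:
$S = -329$ ($S = 3 - 332 = -329$)
$L{\left(z,F \right)} = - \frac{1}{528}$ ($L{\left(z,F \right)} = \frac{1}{-528} = - \frac{1}{528}$)
$f = - \frac{96088607}{90951168}$ ($f = \frac{- \frac{1}{528} + \left(117601 - -64385\right)}{-151792 - 20464} = \frac{- \frac{1}{528} + \left(117601 + 64385\right)}{-172256} = \left(- \frac{1}{528} + 181986\right) \left(- \frac{1}{172256}\right) = \frac{96088607}{528} \left(- \frac{1}{172256}\right) = - \frac{96088607}{90951168} \approx -1.0565$)
$- f = \left(-1\right) \left(- \frac{96088607}{90951168}\right) = \frac{96088607}{90951168}$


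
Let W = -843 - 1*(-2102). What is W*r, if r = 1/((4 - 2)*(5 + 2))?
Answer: 1259/14 ≈ 89.929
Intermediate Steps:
r = 1/14 (r = 1/(2*7) = 1/14 ≈ 0.071429)
W = 1259 (W = -843 + 2102 = 1259)
W*r = 1259*(1/14) = 1259/14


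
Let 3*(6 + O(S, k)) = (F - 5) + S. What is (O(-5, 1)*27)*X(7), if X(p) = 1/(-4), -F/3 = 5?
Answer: 387/4 ≈ 96.750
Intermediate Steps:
F = -15 (F = -3*5 = -15)
O(S, k) = -38/3 + S/3 (O(S, k) = -6 + ((-15 - 5) + S)/3 = -6 + (-20 + S)/3 = -6 + (-20/3 + S/3) = -38/3 + S/3)
X(p) = -¼ (X(p) = 1*(-¼) = -¼)
(O(-5, 1)*27)*X(7) = ((-38/3 + (⅓)*(-5))*27)*(-¼) = ((-38/3 - 5/3)*27)*(-¼) = -43/3*27*(-¼) = -387*(-¼) = 387/4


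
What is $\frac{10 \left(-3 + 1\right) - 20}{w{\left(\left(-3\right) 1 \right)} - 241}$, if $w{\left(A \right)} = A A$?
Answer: $\frac{5}{29} \approx 0.17241$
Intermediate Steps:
$w{\left(A \right)} = A^{2}$
$\frac{10 \left(-3 + 1\right) - 20}{w{\left(\left(-3\right) 1 \right)} - 241} = \frac{10 \left(-3 + 1\right) - 20}{\left(\left(-3\right) 1\right)^{2} - 241} = \frac{10 \left(-2\right) - 20}{\left(-3\right)^{2} - 241} = \frac{-20 - 20}{9 - 241} = - \frac{40}{-232} = \left(-40\right) \left(- \frac{1}{232}\right) = \frac{5}{29}$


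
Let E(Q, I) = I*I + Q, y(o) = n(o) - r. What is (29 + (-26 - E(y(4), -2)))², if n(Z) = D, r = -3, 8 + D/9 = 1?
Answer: 3481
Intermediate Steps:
D = -63 (D = -72 + 9*1 = -72 + 9 = -63)
n(Z) = -63
y(o) = -60 (y(o) = -63 - 1*(-3) = -63 + 3 = -60)
E(Q, I) = Q + I² (E(Q, I) = I² + Q = Q + I²)
(29 + (-26 - E(y(4), -2)))² = (29 + (-26 - (-60 + (-2)²)))² = (29 + (-26 - (-60 + 4)))² = (29 + (-26 - 1*(-56)))² = (29 + (-26 + 56))² = (29 + 30)² = 59² = 3481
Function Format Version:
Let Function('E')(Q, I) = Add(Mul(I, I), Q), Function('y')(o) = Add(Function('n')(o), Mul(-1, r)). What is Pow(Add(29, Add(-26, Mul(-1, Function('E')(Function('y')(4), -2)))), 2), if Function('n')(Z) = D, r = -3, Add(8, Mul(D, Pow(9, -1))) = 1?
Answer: 3481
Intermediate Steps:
D = -63 (D = Add(-72, Mul(9, 1)) = Add(-72, 9) = -63)
Function('n')(Z) = -63
Function('y')(o) = -60 (Function('y')(o) = Add(-63, Mul(-1, -3)) = Add(-63, 3) = -60)
Function('E')(Q, I) = Add(Q, Pow(I, 2)) (Function('E')(Q, I) = Add(Pow(I, 2), Q) = Add(Q, Pow(I, 2)))
Pow(Add(29, Add(-26, Mul(-1, Function('E')(Function('y')(4), -2)))), 2) = Pow(Add(29, Add(-26, Mul(-1, Add(-60, Pow(-2, 2))))), 2) = Pow(Add(29, Add(-26, Mul(-1, Add(-60, 4)))), 2) = Pow(Add(29, Add(-26, Mul(-1, -56))), 2) = Pow(Add(29, Add(-26, 56)), 2) = Pow(Add(29, 30), 2) = Pow(59, 2) = 3481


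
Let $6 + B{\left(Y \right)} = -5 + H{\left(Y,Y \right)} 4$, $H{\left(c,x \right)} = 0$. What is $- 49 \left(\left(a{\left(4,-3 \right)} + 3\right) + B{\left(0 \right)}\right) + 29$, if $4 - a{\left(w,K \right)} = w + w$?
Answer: $617$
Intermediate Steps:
$a{\left(w,K \right)} = 4 - 2 w$ ($a{\left(w,K \right)} = 4 - \left(w + w\right) = 4 - 2 w$)
$B{\left(Y \right)} = -11$ ($B{\left(Y \right)} = -6 + \left(-5 + 0 \cdot 4\right) = -6 + \left(-5 + 0\right) = -6 - 5 = -11$)
$- 49 \left(\left(a{\left(4,-3 \right)} + 3\right) + B{\left(0 \right)}\right) + 29 = - 49 \left(\left(\left(4 - 8\right) + 3\right) - 11\right) + 29 = - 49 \left(\left(-4 + 3\right) - 11\right) + 29 = - 49 \left(-1 - 11\right) + 29 = \left(-49\right) \left(-12\right) + 29 = 588 + 29 = 617$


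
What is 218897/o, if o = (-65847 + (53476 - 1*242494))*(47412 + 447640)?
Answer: -218897/126171427980 ≈ -1.7349e-6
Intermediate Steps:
o = -126171427980 (o = (-65847 + (53476 - 242494))*495052 = (-65847 - 189018)*495052 = -254865*495052 = -126171427980)
218897/o = 218897/(-126171427980) = 218897*(-1/126171427980) = -218897/126171427980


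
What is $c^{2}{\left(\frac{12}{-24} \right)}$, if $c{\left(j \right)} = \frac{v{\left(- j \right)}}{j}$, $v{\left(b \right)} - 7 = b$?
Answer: $225$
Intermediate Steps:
$v{\left(b \right)} = 7 + b$
$c{\left(j \right)} = \frac{7 - j}{j}$
$c^{2}{\left(\frac{12}{-24} \right)} = \left(\frac{7 - \frac{12}{-24}}{12 \frac{1}{-24}}\right)^{2} = \left(\frac{7 - 12 \left(- \frac{1}{24}\right)}{12 \left(- \frac{1}{24}\right)}\right)^{2} = \left(\frac{7 - - \frac{1}{2}}{- \frac{1}{2}}\right)^{2} = \left(- 2 \left(7 + \frac{1}{2}\right)\right)^{2} = \left(\left(-2\right) \frac{15}{2}\right)^{2} = \left(-15\right)^{2} = 225$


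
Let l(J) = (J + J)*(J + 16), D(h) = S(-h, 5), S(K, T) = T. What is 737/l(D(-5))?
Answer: 737/210 ≈ 3.5095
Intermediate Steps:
D(h) = 5
l(J) = 2*J*(16 + J) (l(J) = (2*J)*(16 + J) = 2*J*(16 + J))
737/l(D(-5)) = 737/((2*5*(16 + 5))) = 737/((2*5*21)) = 737/210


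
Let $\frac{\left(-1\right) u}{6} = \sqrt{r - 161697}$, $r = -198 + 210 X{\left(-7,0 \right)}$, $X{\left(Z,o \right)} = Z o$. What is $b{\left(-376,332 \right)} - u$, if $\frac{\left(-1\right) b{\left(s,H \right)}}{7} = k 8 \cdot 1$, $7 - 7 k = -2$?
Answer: $-72 + 6 i \sqrt{161895} \approx -72.0 + 2414.2 i$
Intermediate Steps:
$k = \frac{9}{7}$ ($k = 1 - - \frac{2}{7} = 1 + \frac{2}{7} = \frac{9}{7} \approx 1.2857$)
$b{\left(s,H \right)} = -72$ ($b{\left(s,H \right)} = - 7 \cdot \frac{9}{7} \cdot 8 \cdot 1 = - 7 \cdot \frac{72}{7} \cdot 1 = \left(-7\right) \frac{72}{7} = -72$)
$r = -198$ ($r = -198 + 210 \left(\left(-7\right) 0\right) = -198 + 210 \cdot 0 = -198 + 0 = -198$)
$u = - 6 i \sqrt{161895}$ ($u = - 6 \sqrt{-198 - 161697} = - 6 \sqrt{-161895} = - 6 i \sqrt{161895} \approx - 2414.2 i$)
$b{\left(-376,332 \right)} - u = -72 - - 6 i \sqrt{161895} = -72 + 6 i \sqrt{161895}$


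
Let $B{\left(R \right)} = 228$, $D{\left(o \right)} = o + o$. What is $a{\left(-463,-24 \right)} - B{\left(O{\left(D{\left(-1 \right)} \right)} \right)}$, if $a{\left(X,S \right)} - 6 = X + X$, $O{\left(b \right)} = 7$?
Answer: $-1148$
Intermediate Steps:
$D{\left(o \right)} = 2 o$
$a{\left(X,S \right)} = 6 + 2 X$ ($a{\left(X,S \right)} = 6 + \left(X + X\right) = 6 + 2 X$)
$a{\left(-463,-24 \right)} - B{\left(O{\left(D{\left(-1 \right)} \right)} \right)} = \left(6 + 2 \left(-463\right)\right) - 228 = \left(6 - 926\right) - 228 = -920 - 228 = -1148$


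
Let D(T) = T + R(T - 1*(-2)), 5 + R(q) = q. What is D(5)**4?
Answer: 2401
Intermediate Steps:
R(q) = -5 + q
D(T) = -3 + 2*T (D(T) = T + (-5 + (T - 1*(-2))) = T + (-5 + (T + 2)) = T + (-5 + (2 + T)) = T + (-3 + T) = -3 + 2*T)
D(5)**4 = (-3 + 2*5)**4 = (-3 + 10)**4 = 7**4 = 2401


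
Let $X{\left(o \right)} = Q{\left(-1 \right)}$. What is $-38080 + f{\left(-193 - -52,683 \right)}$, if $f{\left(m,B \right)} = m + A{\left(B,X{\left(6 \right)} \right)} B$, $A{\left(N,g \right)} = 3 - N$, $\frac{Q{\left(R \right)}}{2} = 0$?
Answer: $-502661$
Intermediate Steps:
$Q{\left(R \right)} = 0$ ($Q{\left(R \right)} = 2 \cdot 0 = 0$)
$X{\left(o \right)} = 0$
$f{\left(m,B \right)} = m + B \left(3 - B\right)$ ($f{\left(m,B \right)} = m + \left(3 - B\right) B = m + B \left(3 - B\right)$)
$-38080 + f{\left(-193 - -52,683 \right)} = -38080 - \left(141 + 683 \left(-3 + 683\right)\right) = -38080 + \left(\left(-193 + 52\right) - 683 \cdot 680\right) = -38080 - 464581 = -502661$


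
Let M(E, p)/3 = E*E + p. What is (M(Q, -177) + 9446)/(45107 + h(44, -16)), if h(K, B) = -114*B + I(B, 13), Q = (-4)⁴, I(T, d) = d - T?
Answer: 205523/46960 ≈ 4.3766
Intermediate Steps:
Q = 256
M(E, p) = 3*p + 3*E² (M(E, p) = 3*(E*E + p) = 3*(E² + p) = 3*(p + E²) = 3*p + 3*E²)
h(K, B) = 13 - 115*B (h(K, B) = -114*B + (13 - B) = 13 - 115*B)
(M(Q, -177) + 9446)/(45107 + h(44, -16)) = ((3*(-177) + 3*256²) + 9446)/(45107 + (13 - 115*(-16))) = ((-531 + 3*65536) + 9446)/(45107 + (13 + 1840)) = ((-531 + 196608) + 9446)/(45107 + 1853) = (196077 + 9446)/46960 = 205523*(1/46960) = 205523/46960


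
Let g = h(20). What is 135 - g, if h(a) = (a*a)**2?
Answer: -159865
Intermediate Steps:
h(a) = a**4 (h(a) = (a**2)**2 = a**4)
g = 160000 (g = 20**4 = 160000)
135 - g = 135 - 1*160000 = 135 - 160000 = -159865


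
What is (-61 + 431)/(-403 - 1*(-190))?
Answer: -370/213 ≈ -1.7371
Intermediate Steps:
(-61 + 431)/(-403 - 1*(-190)) = 370/(-403 + 190) = 370/(-213) = 370*(-1/213) = -370/213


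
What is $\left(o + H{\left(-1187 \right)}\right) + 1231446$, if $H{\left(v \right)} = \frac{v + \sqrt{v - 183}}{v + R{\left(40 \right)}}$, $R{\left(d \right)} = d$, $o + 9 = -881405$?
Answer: $\frac{401487891}{1147} - \frac{i \sqrt{1370}}{1147} \approx 3.5003 \cdot 10^{5} - 0.03227 i$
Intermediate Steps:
$o = -881414$ ($o = -9 - 881405 = -881414$)
$H{\left(v \right)} = \frac{v + \sqrt{-183 + v}}{40 + v}$ ($H{\left(v \right)} = \frac{v + \sqrt{v - 183}}{v + 40} = \frac{v + \sqrt{-183 + v}}{40 + v}$)
$\left(o + H{\left(-1187 \right)}\right) + 1231446 = \left(-881414 + \frac{-1187 + \sqrt{-183 - 1187}}{40 - 1187}\right) + 1231446 = \left(-881414 + \frac{-1187 + \sqrt{-1370}}{-1147}\right) + 1231446 = \left(-881414 - \frac{-1187 + i \sqrt{1370}}{1147}\right) + 1231446 = \left(-881414 + \left(\frac{1187}{1147} - \frac{i \sqrt{1370}}{1147}\right)\right) + 1231446 = \left(- \frac{1010980671}{1147} - \frac{i \sqrt{1370}}{1147}\right) + 1231446 = \frac{401487891}{1147} - \frac{i \sqrt{1370}}{1147}$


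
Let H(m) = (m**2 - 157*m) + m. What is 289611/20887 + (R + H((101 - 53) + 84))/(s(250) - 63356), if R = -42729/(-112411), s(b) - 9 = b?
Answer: 2061589338636690/148147248161029 ≈ 13.916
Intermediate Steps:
s(b) = 9 + b
R = 42729/112411 (R = -42729*(-1/112411) = 42729/112411 ≈ 0.38011)
H(m) = m**2 - 156*m
289611/20887 + (R + H((101 - 53) + 84))/(s(250) - 63356) = 289611/20887 + (42729/112411 + ((101 - 53) + 84)*(-156 + ((101 - 53) + 84)))/((9 + 250) - 63356) = 289611*(1/20887) + (42729/112411 + (48 + 84)*(-156 + (48 + 84)))/(259 - 63356) = 289611/20887 + (42729/112411 + 132*(-156 + 132))/(-63097) = 289611/20887 + (42729/112411 + 132*(-24))*(-1/63097) = 289611/20887 + (42729/112411 - 3168)*(-1/63097) = 289611/20887 - 356075319/112411*(-1/63097) = 289611/20887 + 356075319/7092796867 = 2061589338636690/148147248161029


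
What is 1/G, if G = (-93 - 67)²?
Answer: 1/25600 ≈ 3.9063e-5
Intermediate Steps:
G = 25600 (G = (-160)² = 25600)
1/G = 1/25600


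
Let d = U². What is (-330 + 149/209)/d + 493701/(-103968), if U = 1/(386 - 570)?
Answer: -4249928697661/381216 ≈ -1.1148e+7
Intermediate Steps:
U = -1/184 (U = 1/(-184) = -1/184 ≈ -0.0054348)
d = 1/33856 (d = (-1/184)² = 1/33856 ≈ 2.9537e-5)
(-330 + 149/209)/d + 493701/(-103968) = (-330 + 149/209)/(1/33856) + 493701/(-103968) = (-330 + (1/209)*149)*33856 + 493701*(-1/103968) = (-330 + 149/209)*33856 - 164567/34656 = -68821/209*33856 - 164567/34656 = -2330003776/209 - 164567/34656 = -4249928697661/381216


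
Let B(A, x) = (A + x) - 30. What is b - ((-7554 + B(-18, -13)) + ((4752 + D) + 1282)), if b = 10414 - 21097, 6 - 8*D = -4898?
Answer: -9715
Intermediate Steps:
D = 613 (D = ¾ - ⅛*(-4898) = ¾ + 2449/4 = 613)
B(A, x) = -30 + A + x
b = -10683
b - ((-7554 + B(-18, -13)) + ((4752 + D) + 1282)) = -10683 - ((-7554 + (-30 - 18 - 13)) + ((4752 + 613) + 1282)) = -10683 - ((-7554 - 61) + (5365 + 1282)) = -10683 - (-7615 + 6647) = -10683 - 1*(-968) = -10683 + 968 = -9715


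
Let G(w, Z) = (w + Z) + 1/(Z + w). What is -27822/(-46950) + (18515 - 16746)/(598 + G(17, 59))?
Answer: 10316437/3206685 ≈ 3.2172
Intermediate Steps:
G(w, Z) = Z + w + 1/(Z + w) (G(w, Z) = (Z + w) + 1/(Z + w) = Z + w + 1/(Z + w))
-27822/(-46950) + (18515 - 16746)/(598 + G(17, 59)) = -27822/(-46950) + (18515 - 16746)/(598 + (1 + 59² + 17² + 2*59*17)/(59 + 17)) = -27822*(-1/46950) + 1769/(598 + (1 + 3481 + 289 + 2006)/76) = 4637/7825 + 1769/(598 + (1/76)*5777) = 4637/7825 + 1769/(598 + 5777/76) = 4637/7825 + 1769/(51225/76) = 4637/7825 + 1769*(76/51225) = 4637/7825 + 134444/51225 = 10316437/3206685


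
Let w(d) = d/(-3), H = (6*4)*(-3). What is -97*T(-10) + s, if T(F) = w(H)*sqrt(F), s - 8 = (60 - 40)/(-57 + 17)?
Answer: 15/2 - 2328*I*sqrt(10) ≈ 7.5 - 7361.8*I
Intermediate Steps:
s = 15/2 (s = 8 + (60 - 40)/(-57 + 17) = 8 + 20/(-40) = 8 + 20*(-1/40) = 8 - 1/2 = 15/2 ≈ 7.5000)
H = -72 (H = 24*(-3) = -72)
w(d) = -d/3 (w(d) = d*(-1/3) = -d/3)
T(F) = 24*sqrt(F) (T(F) = (-1/3*(-72))*sqrt(F) = 24*sqrt(F))
-97*T(-10) + s = -2328*sqrt(-10) + 15/2 = -2328*I*sqrt(10) + 15/2 = 15/2 - 2328*I*sqrt(10)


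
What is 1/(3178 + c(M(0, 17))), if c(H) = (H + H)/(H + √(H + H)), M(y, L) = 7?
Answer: 284/903347 + √14/25293716 ≈ 0.00031453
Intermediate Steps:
c(H) = 2*H/(H + √2*√H) (c(H) = (2*H)/(H + √(2*H)) = (2*H)/(H + √2*√H) = 2*H/(H + √2*√H))
1/(3178 + c(M(0, 17))) = 1/(3178 + 2*7/(7 + √2*√7)) = 1/(3178 + 2*7/(7 + √14)) = 1/(3178 + 14/(7 + √14))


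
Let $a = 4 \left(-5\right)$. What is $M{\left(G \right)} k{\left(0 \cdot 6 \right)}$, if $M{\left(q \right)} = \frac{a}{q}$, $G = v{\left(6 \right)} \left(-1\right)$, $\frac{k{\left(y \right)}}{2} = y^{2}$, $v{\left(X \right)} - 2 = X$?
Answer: $0$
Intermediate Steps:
$a = -20$
$v{\left(X \right)} = 2 + X$
$k{\left(y \right)} = 2 y^{2}$
$G = -8$ ($G = \left(2 + 6\right) \left(-1\right) = 8 \left(-1\right) = -8$)
$M{\left(q \right)} = - \frac{20}{q}$
$M{\left(G \right)} k{\left(0 \cdot 6 \right)} = - \frac{20}{-8} \cdot 2 \left(0 \cdot 6\right)^{2} = \left(-20\right) \left(- \frac{1}{8}\right) 2 \cdot 0^{2} = \frac{5 \cdot 2 \cdot 0}{2} = \frac{5}{2} \cdot 0 = 0$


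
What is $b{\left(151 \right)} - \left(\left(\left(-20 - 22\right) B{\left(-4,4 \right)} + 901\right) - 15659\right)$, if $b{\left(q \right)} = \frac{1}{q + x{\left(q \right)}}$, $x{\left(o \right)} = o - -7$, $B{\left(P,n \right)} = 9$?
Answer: $\frac{4677025}{309} \approx 15136.0$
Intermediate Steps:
$x{\left(o \right)} = 7 + o$ ($x{\left(o \right)} = o + 7 = 7 + o$)
$b{\left(q \right)} = \frac{1}{7 + 2 q}$ ($b{\left(q \right)} = \frac{1}{q + \left(7 + q\right)} = \frac{1}{7 + 2 q}$)
$b{\left(151 \right)} - \left(\left(\left(-20 - 22\right) B{\left(-4,4 \right)} + 901\right) - 15659\right) = \frac{1}{7 + 2 \cdot 151} - \left(\left(\left(-20 - 22\right) 9 + 901\right) - 15659\right) = \frac{1}{7 + 302} - \left(\left(\left(-42\right) 9 + 901\right) - 15659\right) = \frac{1}{309} - \left(\left(-378 + 901\right) - 15659\right) = \frac{1}{309} - \left(523 - 15659\right) = \frac{1}{309} - -15136 = \frac{1}{309} + 15136 = \frac{4677025}{309}$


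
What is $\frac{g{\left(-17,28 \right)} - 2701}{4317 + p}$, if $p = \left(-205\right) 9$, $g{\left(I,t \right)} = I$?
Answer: $- \frac{453}{412} \approx -1.0995$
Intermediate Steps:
$p = -1845$
$\frac{g{\left(-17,28 \right)} - 2701}{4317 + p} = \frac{-17 - 2701}{4317 - 1845} = - \frac{2718}{2472} = \left(-2718\right) \frac{1}{2472} = - \frac{453}{412}$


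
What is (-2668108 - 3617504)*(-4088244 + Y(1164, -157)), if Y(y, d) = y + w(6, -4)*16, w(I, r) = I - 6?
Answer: 25689799092960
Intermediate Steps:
w(I, r) = -6 + I
Y(y, d) = y (Y(y, d) = y + (-6 + 6)*16 = y + 0*16 = y + 0 = y)
(-2668108 - 3617504)*(-4088244 + Y(1164, -157)) = (-2668108 - 3617504)*(-4088244 + 1164) = -6285612*(-4087080) = 25689799092960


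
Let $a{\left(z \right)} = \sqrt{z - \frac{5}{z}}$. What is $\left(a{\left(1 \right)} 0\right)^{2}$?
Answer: $0$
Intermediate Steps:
$\left(a{\left(1 \right)} 0\right)^{2} = \left(\sqrt{1 - \frac{5}{1}} \cdot 0\right)^{2} = \left(\sqrt{1 - 5} \cdot 0\right)^{2} = \left(\sqrt{-4} \cdot 0\right)^{2} = \left(2 i 0\right)^{2} = 0^{2} = 0$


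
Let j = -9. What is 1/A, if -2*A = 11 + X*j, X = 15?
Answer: 1/62 ≈ 0.016129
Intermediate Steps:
A = 62 (A = -(11 + 15*(-9))/2 = -(11 - 135)/2 = -½*(-124) = 62)
1/A = 1/62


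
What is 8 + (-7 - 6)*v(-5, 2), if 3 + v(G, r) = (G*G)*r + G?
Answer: -538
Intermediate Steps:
v(G, r) = -3 + G + r*G**2 (v(G, r) = -3 + ((G*G)*r + G) = -3 + (G**2*r + G) = -3 + (r*G**2 + G) = -3 + (G + r*G**2) = -3 + G + r*G**2)
8 + (-7 - 6)*v(-5, 2) = 8 + (-7 - 6)*(-3 - 5 + 2*(-5)**2) = 8 - 13*(-3 - 5 + 2*25) = 8 - 13*(-3 - 5 + 50) = 8 - 13*42 = 8 - 546 = -538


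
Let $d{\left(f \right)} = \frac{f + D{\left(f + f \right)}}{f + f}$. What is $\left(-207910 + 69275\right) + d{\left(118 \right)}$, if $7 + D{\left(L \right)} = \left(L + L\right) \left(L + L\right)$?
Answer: $- \frac{32494965}{236} \approx -1.3769 \cdot 10^{5}$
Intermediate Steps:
$D{\left(L \right)} = -7 + 4 L^{2}$ ($D{\left(L \right)} = -7 + \left(L + L\right) \left(L + L\right) = -7 + 2 L 2 L = -7 + 4 L^{2}$)
$d{\left(f \right)} = \frac{-7 + f + 16 f^{2}}{2 f}$ ($d{\left(f \right)} = \frac{f + \left(-7 + 4 \left(f + f\right)^{2}\right)}{f + f} = \frac{f + \left(-7 + 4 \left(2 f\right)^{2}\right)}{2 f} = \left(f + \left(-7 + 4 \cdot 4 f^{2}\right)\right) \frac{1}{2 f} = \left(f + \left(-7 + 16 f^{2}\right)\right) \frac{1}{2 f} = \left(-7 + f + 16 f^{2}\right) \frac{1}{2 f} = \frac{-7 + f + 16 f^{2}}{2 f}$)
$\left(-207910 + 69275\right) + d{\left(118 \right)} = \left(-207910 + 69275\right) + \frac{-7 + 118 + 16 \cdot 118^{2}}{2 \cdot 118} = -138635 + \frac{1}{2} \cdot \frac{1}{118} \left(-7 + 118 + 16 \cdot 13924\right) = -138635 + \frac{1}{2} \cdot \frac{1}{118} \left(-7 + 118 + 222784\right) = -138635 + \frac{1}{2} \cdot \frac{1}{118} \cdot 222895 = -138635 + \frac{222895}{236} = - \frac{32494965}{236}$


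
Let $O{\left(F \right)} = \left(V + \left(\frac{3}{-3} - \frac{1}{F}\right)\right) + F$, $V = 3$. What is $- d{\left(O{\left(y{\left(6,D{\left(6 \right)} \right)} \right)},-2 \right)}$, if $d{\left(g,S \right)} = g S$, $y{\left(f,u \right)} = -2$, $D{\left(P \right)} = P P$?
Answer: $1$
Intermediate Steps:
$D{\left(P \right)} = P^{2}$
$O{\left(F \right)} = 2 + F - \frac{1}{F}$ ($O{\left(F \right)} = \left(3 + \left(\frac{3}{-3} - \frac{1}{F}\right)\right) + F = \left(3 + \left(3 \left(- \frac{1}{3}\right) - \frac{1}{F}\right)\right) + F = \left(3 - \left(1 + \frac{1}{F}\right)\right) + F = \left(2 - \frac{1}{F}\right) + F = 2 + F - \frac{1}{F}$)
$d{\left(g,S \right)} = S g$
$- d{\left(O{\left(y{\left(6,D{\left(6 \right)} \right)} \right)},-2 \right)} = - \left(-2\right) \left(2 - 2 - \frac{1}{-2}\right) = - \left(-2\right) \left(2 - 2 - - \frac{1}{2}\right) = - \left(-2\right) \left(2 - 2 + \frac{1}{2}\right) = - \frac{-2}{2} = \left(-1\right) \left(-1\right) = 1$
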